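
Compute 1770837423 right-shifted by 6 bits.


0b1101001100011001101010110101111 >> 6 = 0b1101001100011001101010110 = 27669334

27669334


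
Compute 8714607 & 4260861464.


0b100001001111100101101111 & 0b11111101111101111001011000011000 = 0b100001001001000000001000 = 8687624

8687624


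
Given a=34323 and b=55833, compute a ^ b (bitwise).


34323 ^ 55833 = 23562

23562


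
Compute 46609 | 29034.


0b1011011000010001 | 0b111000101101010 = 0b1111011101111011 = 63355

63355


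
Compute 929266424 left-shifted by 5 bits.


0b110111011000110111101011111000 << 5 = 0b11011101100011011110101111100000000 = 29736525568

29736525568


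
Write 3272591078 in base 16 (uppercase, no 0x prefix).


3272591078 = C30FC6E6 hex

C30FC6E6


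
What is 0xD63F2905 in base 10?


D63F2905 hex = 3594463493 decimal

3594463493


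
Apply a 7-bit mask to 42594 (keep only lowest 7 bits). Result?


42594 & 127 = 98

98


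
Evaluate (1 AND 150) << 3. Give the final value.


Step 1: 1 & 150 = 0
Step 2: 0 << 3 = 0

0


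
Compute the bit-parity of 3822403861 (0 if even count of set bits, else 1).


0b11100011110101010100000100010101 has 15 ones => parity 1

1


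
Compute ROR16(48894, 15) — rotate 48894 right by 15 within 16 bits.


Rotate 0b1011111011111110 right by 15 (16-bit) = 0b111110111111101 = 32253

32253


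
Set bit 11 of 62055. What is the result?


62055 | (1 << 11) = 62055 | 2048 = 64103

64103


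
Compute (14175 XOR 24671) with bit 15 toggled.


Step 1: 14175 ^ 24671 = 22272
Step 2: 22272 ^ (1 << 15) = 22272 ^ 32768 = 55040

55040


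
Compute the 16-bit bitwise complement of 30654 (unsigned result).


~0b111011110111110 = 0b1000100001000001 = 34881 (16-bit unsigned)

34881


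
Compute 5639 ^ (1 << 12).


5639 ^ (1 << 12) = 5639 ^ 4096 = 1543

1543


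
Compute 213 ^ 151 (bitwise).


0b11010101 ^ 0b10010111 = 0b1000010 = 66

66


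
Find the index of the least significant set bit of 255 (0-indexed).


0b11111111. Lowest set bit at position 0

0


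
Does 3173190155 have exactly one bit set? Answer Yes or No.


0b10111101001000110000101000001011. Multiple bits set => No

No


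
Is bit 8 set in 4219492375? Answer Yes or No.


0b11111011100000000101100000010111, bit 8 = 0. No

No


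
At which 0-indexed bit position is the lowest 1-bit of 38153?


0b1001010100001001. Lowest set bit at position 0

0


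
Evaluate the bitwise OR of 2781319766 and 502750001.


0b10100101110001111001001001010110 | 0b11101111101110101101100110001 = 0b10111101111101111101101101110111 = 3187137399

3187137399


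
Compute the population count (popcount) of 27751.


0b110110001100111 has 9 set bits

9


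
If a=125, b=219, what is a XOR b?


125 ^ 219 = 166

166


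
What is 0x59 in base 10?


59 hex = 89 decimal

89


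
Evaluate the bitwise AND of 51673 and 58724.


0b1100100111011001 & 0b1110010101100100 = 0b1100000101000000 = 49472

49472


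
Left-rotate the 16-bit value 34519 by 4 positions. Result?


Rotate 0b1000011011010111 left by 4 (16-bit) = 0b110110101111000 = 28024

28024


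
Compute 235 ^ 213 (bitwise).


0b11101011 ^ 0b11010101 = 0b111110 = 62

62


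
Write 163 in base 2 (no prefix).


163 = 10100011 in binary

10100011


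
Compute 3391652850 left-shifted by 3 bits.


0b11001010001010001000001111110010 << 3 = 0b11001010001010001000001111110010000 = 27133222800

27133222800


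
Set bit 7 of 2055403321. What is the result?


2055403321 | (1 << 7) = 2055403321 | 128 = 2055403449

2055403449


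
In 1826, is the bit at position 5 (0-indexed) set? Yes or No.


0b11100100010, bit 5 = 1. Yes

Yes


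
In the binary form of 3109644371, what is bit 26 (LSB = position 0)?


0b10111001010110010110100001010011, position 26 = 0

0


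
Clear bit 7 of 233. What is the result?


233 & ~(1 << 7) = 105

105


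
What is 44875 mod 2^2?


44875 & 3 = 3

3


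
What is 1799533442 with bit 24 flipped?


1799533442 ^ (1 << 24) = 1799533442 ^ 16777216 = 1782756226

1782756226


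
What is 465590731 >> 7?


0b11011110000000101100111001011 >> 7 = 0b1101111000000010110011 = 3637427

3637427


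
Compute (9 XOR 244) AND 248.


Step 1: 9 ^ 244 = 253
Step 2: 253 & 248 = 248

248


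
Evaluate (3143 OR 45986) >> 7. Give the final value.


Step 1: 3143 | 45986 = 49127
Step 2: 49127 >> 7 = 383

383


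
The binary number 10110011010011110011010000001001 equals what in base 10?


10110011010011110011010000001001 in decimal = 3008312329

3008312329


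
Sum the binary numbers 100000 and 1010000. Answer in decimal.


100000 + 1010000 = 1110000 = 112

112


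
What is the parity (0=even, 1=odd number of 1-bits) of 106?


0b1101010 has 4 ones => parity 0

0


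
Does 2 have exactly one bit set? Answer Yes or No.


0b10. Only one bit set => Yes

Yes


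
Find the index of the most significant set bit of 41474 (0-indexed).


0b1010001000000010. Highest set bit at position 15

15


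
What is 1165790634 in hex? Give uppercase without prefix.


1165790634 = 457C8DAA hex

457C8DAA


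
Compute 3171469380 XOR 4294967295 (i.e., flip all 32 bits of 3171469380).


3171469380 ^ 4294967295 = 1123497915

1123497915


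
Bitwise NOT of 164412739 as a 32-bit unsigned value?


~0b1001110011001011110101000011 = 0b11110110001100110100001010111100 = 4130554556 (32-bit unsigned)

4130554556


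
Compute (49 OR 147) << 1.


Step 1: 49 | 147 = 179
Step 2: 179 << 1 = 358

358


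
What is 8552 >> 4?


0b10000101101000 >> 4 = 0b1000010110 = 534

534


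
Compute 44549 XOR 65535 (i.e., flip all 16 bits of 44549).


44549 ^ 65535 = 20986

20986


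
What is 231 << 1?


0b11100111 << 1 = 0b111001110 = 462

462


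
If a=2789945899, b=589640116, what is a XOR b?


2789945899 ^ 589640116 = 2238579615

2238579615


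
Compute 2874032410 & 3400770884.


0b10101011010011100100000100011010 & 0b11001010101100111010010101000100 = 0b10001010000000100000000100000000 = 2315387136

2315387136


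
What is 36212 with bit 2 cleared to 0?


36212 & ~(1 << 2) = 36208

36208


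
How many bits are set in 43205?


0b1010100011000101 has 7 set bits

7


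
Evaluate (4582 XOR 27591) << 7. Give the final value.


Step 1: 4582 ^ 27591 = 31265
Step 2: 31265 << 7 = 4001920

4001920


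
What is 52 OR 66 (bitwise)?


0b110100 | 0b1000010 = 0b1110110 = 118

118


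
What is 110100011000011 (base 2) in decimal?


110100011000011 in decimal = 26819

26819


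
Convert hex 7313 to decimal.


7313 hex = 29459 decimal

29459


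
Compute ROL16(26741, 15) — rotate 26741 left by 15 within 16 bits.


Rotate 0b110100001110101 left by 15 (16-bit) = 0b1011010000111010 = 46138

46138


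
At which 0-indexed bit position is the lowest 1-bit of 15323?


0b11101111011011. Lowest set bit at position 0

0


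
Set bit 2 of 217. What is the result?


217 | (1 << 2) = 217 | 4 = 221

221


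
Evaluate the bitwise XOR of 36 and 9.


0b100100 ^ 0b1001 = 0b101101 = 45

45


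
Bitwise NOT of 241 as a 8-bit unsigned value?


~0b11110001 = 0b1110 = 14 (8-bit unsigned)

14


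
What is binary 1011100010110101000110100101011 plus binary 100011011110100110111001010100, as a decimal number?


1011100010110101000110100101011 + 100011011110100110111001010100 = 1111111110101001111101101111111 = 2144664447

2144664447


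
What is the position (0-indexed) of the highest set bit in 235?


0b11101011. Highest set bit at position 7

7


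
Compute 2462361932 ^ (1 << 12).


2462361932 ^ (1 << 12) = 2462361932 ^ 4096 = 2462366028

2462366028


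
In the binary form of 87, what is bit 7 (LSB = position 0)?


0b1010111, position 7 = 0

0


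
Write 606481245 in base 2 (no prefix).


606481245 = 100100001001100010101101011101 in binary

100100001001100010101101011101


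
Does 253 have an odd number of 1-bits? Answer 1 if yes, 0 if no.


0b11111101 has 7 ones => parity 1

1


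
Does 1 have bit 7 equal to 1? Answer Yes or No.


0b1, bit 7 = 0. No

No


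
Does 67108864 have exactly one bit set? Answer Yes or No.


0b100000000000000000000000000. Only one bit set => Yes

Yes


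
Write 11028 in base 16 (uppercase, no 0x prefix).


11028 = 2B14 hex

2B14


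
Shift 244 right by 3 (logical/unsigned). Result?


0b11110100 >> 3 = 0b11110 = 30

30


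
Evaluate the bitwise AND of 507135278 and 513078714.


0b11110001110100100010100101110 & 0b11110100101001111010110111010 = 0b11110000100000100010100101010 = 504382762

504382762


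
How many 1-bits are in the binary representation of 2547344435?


0b10010111110101010110010000110011 has 17 set bits

17


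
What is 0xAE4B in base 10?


AE4B hex = 44619 decimal

44619


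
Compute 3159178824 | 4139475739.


0b10111100010011010011111001001000 | 0b11110110101110110110001100011011 = 0b11111110111111110111111101011011 = 4278157147

4278157147


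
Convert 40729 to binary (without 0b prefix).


40729 = 1001111100011001 in binary

1001111100011001


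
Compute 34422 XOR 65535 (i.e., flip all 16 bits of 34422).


34422 ^ 65535 = 31113

31113


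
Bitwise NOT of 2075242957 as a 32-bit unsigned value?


~0b1111011101100011011000111001101 = 0b10000100010011100100111000110010 = 2219724338 (32-bit unsigned)

2219724338


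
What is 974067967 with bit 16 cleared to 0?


974067967 & ~(1 << 16) = 974002431

974002431


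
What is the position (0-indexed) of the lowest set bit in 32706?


0b111111111000010. Lowest set bit at position 1

1


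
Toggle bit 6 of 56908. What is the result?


56908 ^ (1 << 6) = 56908 ^ 64 = 56844

56844


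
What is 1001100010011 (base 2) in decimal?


1001100010011 in decimal = 4883

4883


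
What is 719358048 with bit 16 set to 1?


719358048 | (1 << 16) = 719358048 | 65536 = 719423584

719423584


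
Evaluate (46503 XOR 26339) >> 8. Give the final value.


Step 1: 46503 ^ 26339 = 54084
Step 2: 54084 >> 8 = 211

211


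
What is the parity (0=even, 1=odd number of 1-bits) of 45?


0b101101 has 4 ones => parity 0

0


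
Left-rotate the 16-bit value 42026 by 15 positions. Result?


Rotate 0b1010010000101010 left by 15 (16-bit) = 0b101001000010101 = 21013

21013


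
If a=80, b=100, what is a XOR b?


80 ^ 100 = 52

52


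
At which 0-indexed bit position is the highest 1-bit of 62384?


0b1111001110110000. Highest set bit at position 15

15


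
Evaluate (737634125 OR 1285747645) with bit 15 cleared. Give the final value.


Step 1: 737634125 | 1285747645 = 1878521853
Step 2: 1878521853 & ~(1 << 15) = 1878489085

1878489085


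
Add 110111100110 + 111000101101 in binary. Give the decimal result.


110111100110 + 111000101101 = 1110000010011 = 7187

7187


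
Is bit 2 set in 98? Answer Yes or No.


0b1100010, bit 2 = 0. No

No


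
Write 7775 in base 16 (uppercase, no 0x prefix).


7775 = 1E5F hex

1E5F


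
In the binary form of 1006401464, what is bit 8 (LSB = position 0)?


0b111011111111000111011110111000, position 8 = 1

1


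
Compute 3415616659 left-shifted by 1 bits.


0b11001011100101100010110010010011 << 1 = 0b110010111001011000101100100100110 = 6831233318

6831233318


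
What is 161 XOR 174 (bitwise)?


0b10100001 ^ 0b10101110 = 0b1111 = 15

15


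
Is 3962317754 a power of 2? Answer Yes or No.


0b11101100001011000010101110111010. Multiple bits set => No

No


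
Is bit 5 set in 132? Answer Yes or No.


0b10000100, bit 5 = 0. No

No


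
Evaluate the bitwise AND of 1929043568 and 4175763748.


0b1110010111110101101111001110000 & 0b11111000111001010001100100100100 = 0b1110000111000000001100000100000 = 1893734432

1893734432


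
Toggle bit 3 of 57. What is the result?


57 ^ (1 << 3) = 57 ^ 8 = 49

49


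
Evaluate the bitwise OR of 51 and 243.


0b110011 | 0b11110011 = 0b11110011 = 243

243


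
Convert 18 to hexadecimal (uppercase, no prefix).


18 = 12 hex

12


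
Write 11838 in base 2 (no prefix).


11838 = 10111000111110 in binary

10111000111110


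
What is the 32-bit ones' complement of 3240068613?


3240068613 ^ 4294967295 = 1054898682

1054898682


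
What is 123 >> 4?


0b1111011 >> 4 = 0b111 = 7

7


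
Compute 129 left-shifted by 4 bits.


0b10000001 << 4 = 0b100000010000 = 2064

2064


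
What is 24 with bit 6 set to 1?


24 | (1 << 6) = 24 | 64 = 88

88


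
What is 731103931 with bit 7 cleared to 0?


731103931 & ~(1 << 7) = 731103803

731103803


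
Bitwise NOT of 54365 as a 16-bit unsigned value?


~0b1101010001011101 = 0b10101110100010 = 11170 (16-bit unsigned)

11170


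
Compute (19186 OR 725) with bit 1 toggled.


Step 1: 19186 | 725 = 19191
Step 2: 19191 ^ (1 << 1) = 19191 ^ 2 = 19189

19189


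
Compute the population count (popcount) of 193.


0b11000001 has 3 set bits

3


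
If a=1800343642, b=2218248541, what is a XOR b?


1800343642 ^ 2218248541 = 4017674503

4017674503


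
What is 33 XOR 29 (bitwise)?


0b100001 ^ 0b11101 = 0b111100 = 60

60


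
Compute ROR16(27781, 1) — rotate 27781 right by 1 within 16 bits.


Rotate 0b110110010000101 right by 1 (16-bit) = 0b1011011001000010 = 46658

46658


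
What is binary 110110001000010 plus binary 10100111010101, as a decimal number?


110110001000010 + 10100111010101 = 1001011000010111 = 38423

38423


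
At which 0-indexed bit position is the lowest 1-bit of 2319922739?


0b10001010010001110011011000110011. Lowest set bit at position 0

0


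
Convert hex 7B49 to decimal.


7B49 hex = 31561 decimal

31561


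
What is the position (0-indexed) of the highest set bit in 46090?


0b1011010000001010. Highest set bit at position 15

15


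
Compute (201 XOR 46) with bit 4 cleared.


Step 1: 201 ^ 46 = 231
Step 2: 231 & ~(1 << 4) = 231

231


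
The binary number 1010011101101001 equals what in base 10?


1010011101101001 in decimal = 42857

42857


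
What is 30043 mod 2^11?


30043 & 2047 = 1371

1371


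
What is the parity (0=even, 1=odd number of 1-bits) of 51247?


0b1100100000101111 has 8 ones => parity 0

0


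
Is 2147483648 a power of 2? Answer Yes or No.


0b10000000000000000000000000000000. Only one bit set => Yes

Yes


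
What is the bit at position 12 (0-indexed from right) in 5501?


0b1010101111101, position 12 = 1

1


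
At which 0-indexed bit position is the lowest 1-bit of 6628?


0b1100111100100. Lowest set bit at position 2

2


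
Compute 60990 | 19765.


0b1110111000111110 | 0b100110100110101 = 0b1110111100111111 = 61247

61247


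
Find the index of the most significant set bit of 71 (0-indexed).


0b1000111. Highest set bit at position 6

6


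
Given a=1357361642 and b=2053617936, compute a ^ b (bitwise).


1357361642 ^ 2053617936 = 713033978

713033978


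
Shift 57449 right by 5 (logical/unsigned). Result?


0b1110000001101001 >> 5 = 0b11100000011 = 1795

1795


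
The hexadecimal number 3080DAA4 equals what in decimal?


3080DAA4 hex = 813750948 decimal

813750948


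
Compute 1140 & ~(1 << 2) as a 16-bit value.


1140 & ~(1 << 2) = 1136

1136


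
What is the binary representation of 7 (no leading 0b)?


7 = 111 in binary

111


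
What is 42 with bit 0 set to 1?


42 | (1 << 0) = 42 | 1 = 43

43


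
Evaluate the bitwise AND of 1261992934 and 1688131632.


0b1001011001110000111101111100110 & 0b1100100100111101101100000110000 = 0b1000000000110000101100000100000 = 1075337248

1075337248


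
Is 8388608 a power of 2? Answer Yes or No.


0b100000000000000000000000. Only one bit set => Yes

Yes


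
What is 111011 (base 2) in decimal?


111011 in decimal = 59

59


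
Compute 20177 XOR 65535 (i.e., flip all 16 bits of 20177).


20177 ^ 65535 = 45358

45358


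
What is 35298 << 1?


0b1000100111100010 << 1 = 0b10001001111000100 = 70596

70596


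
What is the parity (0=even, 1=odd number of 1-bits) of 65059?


0b1111111000100011 has 10 ones => parity 0

0


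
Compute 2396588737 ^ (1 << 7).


2396588737 ^ (1 << 7) = 2396588737 ^ 128 = 2396588609

2396588609


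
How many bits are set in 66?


0b1000010 has 2 set bits

2


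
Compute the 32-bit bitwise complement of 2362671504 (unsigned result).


~0b10001100110100111000000110010000 = 0b1110011001011000111111001101111 = 1932295791 (32-bit unsigned)

1932295791


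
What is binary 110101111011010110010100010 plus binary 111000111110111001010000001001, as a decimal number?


110101111011010110010100010 + 111000111110111001010000001001 = 111111101110010100000010101011 = 1069105323

1069105323


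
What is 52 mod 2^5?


52 & 31 = 20

20


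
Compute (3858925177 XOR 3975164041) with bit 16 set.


Step 1: 3858925177 ^ 3975164041 = 183678704
Step 2: 183678704 | (1 << 16) = 183678704 | 65536 = 183744240

183744240


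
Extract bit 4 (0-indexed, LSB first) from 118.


0b1110110, position 4 = 1

1


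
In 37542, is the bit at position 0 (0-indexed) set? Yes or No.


0b1001001010100110, bit 0 = 0. No

No


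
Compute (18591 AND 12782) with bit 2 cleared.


Step 1: 18591 & 12782 = 142
Step 2: 142 & ~(1 << 2) = 138

138


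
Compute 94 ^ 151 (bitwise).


0b1011110 ^ 0b10010111 = 0b11001001 = 201

201


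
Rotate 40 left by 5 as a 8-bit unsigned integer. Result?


Rotate 0b101000 left by 5 (8-bit) = 0b101 = 5

5


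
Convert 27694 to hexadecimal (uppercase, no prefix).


27694 = 6C2E hex

6C2E


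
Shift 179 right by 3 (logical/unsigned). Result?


0b10110011 >> 3 = 0b10110 = 22

22


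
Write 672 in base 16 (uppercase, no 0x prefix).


672 = 2A0 hex

2A0


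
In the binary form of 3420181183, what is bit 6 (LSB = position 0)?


0b11001011110110111101001010111111, position 6 = 0

0


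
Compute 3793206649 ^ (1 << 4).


3793206649 ^ (1 << 4) = 3793206649 ^ 16 = 3793206633

3793206633


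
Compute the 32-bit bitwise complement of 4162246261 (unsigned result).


~0b11111000000101101101011001110101 = 0b111111010010010100110001010 = 132721034 (32-bit unsigned)

132721034


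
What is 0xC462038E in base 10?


C462038E hex = 3294757774 decimal

3294757774


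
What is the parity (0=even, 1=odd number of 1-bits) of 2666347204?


0b10011110111011010011101011000100 has 18 ones => parity 0

0


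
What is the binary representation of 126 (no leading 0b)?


126 = 1111110 in binary

1111110


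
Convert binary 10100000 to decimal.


10100000 in decimal = 160

160


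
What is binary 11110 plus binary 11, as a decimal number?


11110 + 11 = 100001 = 33

33


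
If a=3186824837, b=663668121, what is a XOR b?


3186824837 ^ 663668121 = 2591937308

2591937308


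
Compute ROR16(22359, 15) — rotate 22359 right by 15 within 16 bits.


Rotate 0b101011101010111 right by 15 (16-bit) = 0b1010111010101110 = 44718

44718


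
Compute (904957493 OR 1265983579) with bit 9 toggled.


Step 1: 904957493 | 1265983579 = 2146823807
Step 2: 2146823807 ^ (1 << 9) = 2146823807 ^ 512 = 2146823295

2146823295


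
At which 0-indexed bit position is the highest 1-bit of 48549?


0b1011110110100101. Highest set bit at position 15

15


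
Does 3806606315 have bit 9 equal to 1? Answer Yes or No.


0b11100010111001000011001111101011, bit 9 = 1. Yes

Yes


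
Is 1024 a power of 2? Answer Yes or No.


0b10000000000. Only one bit set => Yes

Yes


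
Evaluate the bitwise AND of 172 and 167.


0b10101100 & 0b10100111 = 0b10100100 = 164

164


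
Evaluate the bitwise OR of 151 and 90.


0b10010111 | 0b1011010 = 0b11011111 = 223

223


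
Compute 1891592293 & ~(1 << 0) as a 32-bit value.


1891592293 & ~(1 << 0) = 1891592292

1891592292


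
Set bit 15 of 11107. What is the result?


11107 | (1 << 15) = 11107 | 32768 = 43875

43875


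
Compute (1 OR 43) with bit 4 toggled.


Step 1: 1 | 43 = 43
Step 2: 43 ^ (1 << 4) = 43 ^ 16 = 59

59


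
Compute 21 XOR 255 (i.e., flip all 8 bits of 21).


21 ^ 255 = 234

234


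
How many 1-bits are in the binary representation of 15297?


0b11101111000001 has 8 set bits

8


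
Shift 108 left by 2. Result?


0b1101100 << 2 = 0b110110000 = 432

432


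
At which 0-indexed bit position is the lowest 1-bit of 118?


0b1110110. Lowest set bit at position 1

1


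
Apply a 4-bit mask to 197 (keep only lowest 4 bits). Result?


197 & 15 = 5

5


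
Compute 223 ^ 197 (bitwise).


0b11011111 ^ 0b11000101 = 0b11010 = 26

26


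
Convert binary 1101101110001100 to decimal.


1101101110001100 in decimal = 56204

56204


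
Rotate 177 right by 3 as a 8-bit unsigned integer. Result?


Rotate 0b10110001 right by 3 (8-bit) = 0b110110 = 54

54


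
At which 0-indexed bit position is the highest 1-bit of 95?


0b1011111. Highest set bit at position 6

6


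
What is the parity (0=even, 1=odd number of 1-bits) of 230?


0b11100110 has 5 ones => parity 1

1


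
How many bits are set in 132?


0b10000100 has 2 set bits

2


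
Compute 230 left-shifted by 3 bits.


0b11100110 << 3 = 0b11100110000 = 1840

1840


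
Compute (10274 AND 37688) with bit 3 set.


Step 1: 10274 & 37688 = 32
Step 2: 32 | (1 << 3) = 32 | 8 = 40

40


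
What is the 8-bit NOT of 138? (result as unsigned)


~0b10001010 = 0b1110101 = 117 (8-bit unsigned)

117


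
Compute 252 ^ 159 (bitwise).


0b11111100 ^ 0b10011111 = 0b1100011 = 99

99


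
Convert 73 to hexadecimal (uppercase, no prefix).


73 = 49 hex

49


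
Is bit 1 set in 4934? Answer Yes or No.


0b1001101000110, bit 1 = 1. Yes

Yes


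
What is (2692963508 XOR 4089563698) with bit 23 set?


Step 1: 2692963508 ^ 4089563698 = 1396872838
Step 2: 1396872838 | (1 << 23) = 1396872838 | 8388608 = 1405261446

1405261446


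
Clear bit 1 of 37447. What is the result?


37447 & ~(1 << 1) = 37445

37445


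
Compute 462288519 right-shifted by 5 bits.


0b11011100011011111011010000111 >> 5 = 0b110111000110111110110100 = 14446516

14446516


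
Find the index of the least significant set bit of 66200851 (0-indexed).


0b11111100100010010100010011. Lowest set bit at position 0

0


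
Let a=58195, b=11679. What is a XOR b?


58195 ^ 11679 = 52940

52940


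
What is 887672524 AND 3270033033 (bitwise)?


0b110100111010001100111011001100 & 0b11000010111010001011111010001001 = 0b111010001000111010001000 = 15240840

15240840


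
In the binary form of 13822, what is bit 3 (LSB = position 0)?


0b11010111111110, position 3 = 1

1


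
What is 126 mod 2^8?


126 & 255 = 126

126


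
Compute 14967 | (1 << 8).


14967 | (1 << 8) = 14967 | 256 = 15223

15223


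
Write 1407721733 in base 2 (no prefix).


1407721733 = 1010011111010000010000100000101 in binary

1010011111010000010000100000101


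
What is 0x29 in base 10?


29 hex = 41 decimal

41


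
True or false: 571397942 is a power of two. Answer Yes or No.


0b100010000011101101011100110110. Multiple bits set => No

No


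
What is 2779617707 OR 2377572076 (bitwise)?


0b10100101101011011001100110101011 | 0b10001101101101101101111011101100 = 0b10101101101111111101111111101111 = 2915033071

2915033071


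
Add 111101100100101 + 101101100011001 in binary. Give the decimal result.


111101100100101 + 101101100011001 = 1101011000111110 = 54846

54846


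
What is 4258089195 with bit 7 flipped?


4258089195 ^ (1 << 7) = 4258089195 ^ 128 = 4258089067

4258089067


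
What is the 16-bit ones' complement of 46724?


46724 ^ 65535 = 18811

18811


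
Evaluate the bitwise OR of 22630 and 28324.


0b101100001100110 | 0b110111010100100 = 0b111111011100110 = 32486

32486


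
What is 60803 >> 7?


0b1110110110000011 >> 7 = 0b111011011 = 475

475


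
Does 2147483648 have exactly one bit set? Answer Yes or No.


0b10000000000000000000000000000000. Only one bit set => Yes

Yes


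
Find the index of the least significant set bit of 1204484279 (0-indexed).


0b1000111110010101111100010110111. Lowest set bit at position 0

0


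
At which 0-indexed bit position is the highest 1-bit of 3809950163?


0b11100011000101110011100111010011. Highest set bit at position 31

31


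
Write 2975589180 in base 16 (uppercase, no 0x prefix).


2975589180 = B15BE33C hex

B15BE33C


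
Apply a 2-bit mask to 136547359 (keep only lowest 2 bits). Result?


136547359 & 3 = 3

3


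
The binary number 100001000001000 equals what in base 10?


100001000001000 in decimal = 16904

16904


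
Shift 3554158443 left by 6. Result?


0b11010011110110000010011101101011 << 6 = 0b11010011110110000010011101101011000000 = 227466140352

227466140352


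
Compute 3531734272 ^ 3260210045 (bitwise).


0b11010010100000011111110100000000 ^ 0b11000010010100101101101101111101 = 0b10000110100110010011001111101 = 282273405

282273405


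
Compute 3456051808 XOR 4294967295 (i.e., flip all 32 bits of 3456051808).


3456051808 ^ 4294967295 = 838915487

838915487


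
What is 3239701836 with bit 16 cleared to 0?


3239701836 & ~(1 << 16) = 3239636300

3239636300


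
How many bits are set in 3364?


0b110100100100 has 5 set bits

5


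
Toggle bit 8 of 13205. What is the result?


13205 ^ (1 << 8) = 13205 ^ 256 = 12949

12949


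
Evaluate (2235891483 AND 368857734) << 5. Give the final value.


Step 1: 2235891483 & 368857734 = 88363522
Step 2: 88363522 << 5 = 2827632704

2827632704


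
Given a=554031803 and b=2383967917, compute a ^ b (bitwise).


554031803 ^ 2383967917 = 2937957398

2937957398


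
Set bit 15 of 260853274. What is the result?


260853274 | (1 << 15) = 260853274 | 32768 = 260886042

260886042


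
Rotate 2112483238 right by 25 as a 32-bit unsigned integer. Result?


Rotate 0b1111101111010011110111110100110 right by 25 (32-bit) = 0b11110100111101111101001100111110 = 4109882174

4109882174


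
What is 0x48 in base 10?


48 hex = 72 decimal

72


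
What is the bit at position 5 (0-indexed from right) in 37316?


0b1001000111000100, position 5 = 0

0


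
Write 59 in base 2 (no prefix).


59 = 111011 in binary

111011


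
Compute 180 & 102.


0b10110100 & 0b1100110 = 0b100100 = 36

36


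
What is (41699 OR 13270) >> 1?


Step 1: 41699 | 13270 = 46071
Step 2: 46071 >> 1 = 23035

23035


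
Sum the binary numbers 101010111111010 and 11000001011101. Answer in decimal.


101010111111010 + 11000001011101 = 1000011001010111 = 34391

34391


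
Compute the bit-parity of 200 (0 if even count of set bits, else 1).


0b11001000 has 3 ones => parity 1

1


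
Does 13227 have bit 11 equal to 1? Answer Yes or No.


0b11001110101011, bit 11 = 0. No

No


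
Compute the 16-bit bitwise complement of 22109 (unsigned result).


~0b101011001011101 = 0b1010100110100010 = 43426 (16-bit unsigned)

43426


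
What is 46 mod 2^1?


46 & 1 = 0

0


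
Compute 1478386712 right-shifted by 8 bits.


0b1011000000111100110010000011000 >> 8 = 0b10110000001111001100100 = 5774948

5774948


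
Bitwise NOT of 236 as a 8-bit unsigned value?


~0b11101100 = 0b10011 = 19 (8-bit unsigned)

19


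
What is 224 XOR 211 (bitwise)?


0b11100000 ^ 0b11010011 = 0b110011 = 51

51


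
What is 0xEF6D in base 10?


EF6D hex = 61293 decimal

61293


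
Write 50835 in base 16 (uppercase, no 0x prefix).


50835 = C693 hex

C693


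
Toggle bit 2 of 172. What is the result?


172 ^ (1 << 2) = 172 ^ 4 = 168

168


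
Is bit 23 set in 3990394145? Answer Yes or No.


0b11101101110110001001010100100001, bit 23 = 1. Yes

Yes


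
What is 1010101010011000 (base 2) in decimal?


1010101010011000 in decimal = 43672

43672


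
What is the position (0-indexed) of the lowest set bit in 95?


0b1011111. Lowest set bit at position 0

0


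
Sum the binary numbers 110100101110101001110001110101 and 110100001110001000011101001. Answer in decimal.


110100101110101001110001110101 + 110100001110001000011101001 = 111011010000011010110101011110 = 994159966

994159966


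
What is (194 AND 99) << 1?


Step 1: 194 & 99 = 66
Step 2: 66 << 1 = 132

132


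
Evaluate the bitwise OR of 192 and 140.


0b11000000 | 0b10001100 = 0b11001100 = 204

204


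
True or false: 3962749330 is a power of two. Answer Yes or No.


0b11101100001100101100000110010010. Multiple bits set => No

No


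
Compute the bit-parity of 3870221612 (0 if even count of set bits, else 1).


0b11100110101011101110010100101100 has 18 ones => parity 0

0


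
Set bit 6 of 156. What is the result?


156 | (1 << 6) = 156 | 64 = 220

220


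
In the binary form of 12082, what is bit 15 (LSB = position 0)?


0b10111100110010, position 15 = 0

0


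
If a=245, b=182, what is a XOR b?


245 ^ 182 = 67

67


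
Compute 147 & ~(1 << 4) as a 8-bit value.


147 & ~(1 << 4) = 131

131


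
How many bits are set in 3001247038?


0b10110010111000110110010100111110 has 18 set bits

18


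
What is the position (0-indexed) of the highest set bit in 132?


0b10000100. Highest set bit at position 7

7


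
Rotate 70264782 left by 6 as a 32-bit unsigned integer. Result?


Rotate 0b100001100000010011111001110 left by 6 (32-bit) = 0b1100000010011111001110000001 = 201978753

201978753


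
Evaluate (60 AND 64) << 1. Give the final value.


Step 1: 60 & 64 = 0
Step 2: 0 << 1 = 0

0


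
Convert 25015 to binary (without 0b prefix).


25015 = 110000110110111 in binary

110000110110111


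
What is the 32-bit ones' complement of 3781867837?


3781867837 ^ 4294967295 = 513099458

513099458


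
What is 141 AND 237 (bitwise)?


0b10001101 & 0b11101101 = 0b10001101 = 141

141


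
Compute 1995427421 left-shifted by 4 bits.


0b1110110111011111100111001011101 << 4 = 0b11101101110111111001110010111010000 = 31926838736

31926838736


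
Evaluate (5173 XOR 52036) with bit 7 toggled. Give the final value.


Step 1: 5173 ^ 52036 = 57201
Step 2: 57201 ^ (1 << 7) = 57201 ^ 128 = 57329

57329


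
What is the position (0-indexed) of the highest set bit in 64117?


0b1111101001110101. Highest set bit at position 15

15


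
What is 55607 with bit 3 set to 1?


55607 | (1 << 3) = 55607 | 8 = 55615

55615


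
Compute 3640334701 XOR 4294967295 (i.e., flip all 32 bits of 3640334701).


3640334701 ^ 4294967295 = 654632594

654632594


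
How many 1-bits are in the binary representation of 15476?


0b11110001110100 has 8 set bits

8


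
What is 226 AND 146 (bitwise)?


0b11100010 & 0b10010010 = 0b10000010 = 130

130


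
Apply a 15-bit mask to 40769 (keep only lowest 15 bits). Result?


40769 & 32767 = 8001

8001


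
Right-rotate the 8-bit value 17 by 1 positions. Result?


Rotate 0b10001 right by 1 (8-bit) = 0b10001000 = 136

136


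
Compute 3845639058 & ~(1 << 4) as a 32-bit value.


3845639058 & ~(1 << 4) = 3845639042

3845639042


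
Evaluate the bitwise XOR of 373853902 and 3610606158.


0b10110010010001000111011001110 ^ 0b11010111001101010111101001001110 = 0b11000001011111011111010010000000 = 3246257280

3246257280


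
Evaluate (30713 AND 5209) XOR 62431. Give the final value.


Step 1: 30713 & 5209 = 5209
Step 2: 5209 ^ 62431 = 59270

59270


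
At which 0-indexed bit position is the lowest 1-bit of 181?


0b10110101. Lowest set bit at position 0

0


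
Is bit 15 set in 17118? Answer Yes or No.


0b100001011011110, bit 15 = 0. No

No


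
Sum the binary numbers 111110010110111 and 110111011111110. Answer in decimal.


111110010110111 + 110111011111110 = 1110101110110101 = 60341

60341


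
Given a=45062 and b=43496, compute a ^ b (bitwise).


45062 ^ 43496 = 6638

6638


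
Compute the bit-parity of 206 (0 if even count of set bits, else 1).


0b11001110 has 5 ones => parity 1

1


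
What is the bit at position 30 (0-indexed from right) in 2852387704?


0b10101010000000111111101101111000, position 30 = 0

0


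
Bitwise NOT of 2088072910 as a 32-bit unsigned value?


~0b1111100011101010111011011001110 = 0b10000011100010101000100100110001 = 2206894385 (32-bit unsigned)

2206894385


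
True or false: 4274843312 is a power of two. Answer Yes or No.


0b11111110110011001110111010110000. Multiple bits set => No

No


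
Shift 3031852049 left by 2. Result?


0b10110100101101100110010000010001 << 2 = 0b1011010010110110011001000001000100 = 12127408196

12127408196


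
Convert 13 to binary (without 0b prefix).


13 = 1101 in binary

1101


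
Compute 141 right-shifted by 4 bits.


0b10001101 >> 4 = 0b1000 = 8

8


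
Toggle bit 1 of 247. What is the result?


247 ^ (1 << 1) = 247 ^ 2 = 245

245


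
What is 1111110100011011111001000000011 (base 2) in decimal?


1111110100011011111001000000011 in decimal = 2123231747

2123231747


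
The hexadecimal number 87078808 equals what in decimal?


87078808 hex = 2265417736 decimal

2265417736


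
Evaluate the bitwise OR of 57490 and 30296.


0b1110000010010010 | 0b111011001011000 = 0b1111011011011010 = 63194

63194


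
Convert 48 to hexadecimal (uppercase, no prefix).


48 = 30 hex

30


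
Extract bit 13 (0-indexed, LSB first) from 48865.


0b1011111011100001, position 13 = 1

1


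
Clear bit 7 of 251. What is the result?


251 & ~(1 << 7) = 123

123


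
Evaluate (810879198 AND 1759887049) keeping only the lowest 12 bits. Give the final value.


Step 1: 810879198 & 1759887049 = 541395144
Step 2: 541395144 & 4095 = 2248

2248


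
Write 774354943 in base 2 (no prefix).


774354943 = 101110001001111011011111111111 in binary

101110001001111011011111111111


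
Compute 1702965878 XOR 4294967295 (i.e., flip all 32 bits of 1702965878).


1702965878 ^ 4294967295 = 2592001417

2592001417


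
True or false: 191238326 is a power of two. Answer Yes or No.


0b1011011001100001000010110110. Multiple bits set => No

No


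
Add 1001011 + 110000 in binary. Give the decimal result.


1001011 + 110000 = 1111011 = 123

123


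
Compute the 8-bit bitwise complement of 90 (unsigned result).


~0b1011010 = 0b10100101 = 165 (8-bit unsigned)

165


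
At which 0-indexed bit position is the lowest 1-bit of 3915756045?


0b11101001011001011011001000001101. Lowest set bit at position 0

0


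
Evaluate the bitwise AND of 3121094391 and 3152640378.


0b10111010000010000001111011110111 & 0b10111011111010010111100101111010 = 0b10111010000010000001100001110010 = 3121092722

3121092722


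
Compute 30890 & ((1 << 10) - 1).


30890 & 1023 = 170

170


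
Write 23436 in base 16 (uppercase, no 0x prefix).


23436 = 5B8C hex

5B8C


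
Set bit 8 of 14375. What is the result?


14375 | (1 << 8) = 14375 | 256 = 14631

14631


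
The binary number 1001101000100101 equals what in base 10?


1001101000100101 in decimal = 39461

39461


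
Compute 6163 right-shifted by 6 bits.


0b1100000010011 >> 6 = 0b1100000 = 96

96


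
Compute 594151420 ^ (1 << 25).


594151420 ^ (1 << 25) = 594151420 ^ 33554432 = 560596988

560596988


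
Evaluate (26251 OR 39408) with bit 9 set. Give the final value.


Step 1: 26251 | 39408 = 65531
Step 2: 65531 | (1 << 9) = 65531 | 512 = 65531

65531


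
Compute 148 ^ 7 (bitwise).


0b10010100 ^ 0b111 = 0b10010011 = 147

147


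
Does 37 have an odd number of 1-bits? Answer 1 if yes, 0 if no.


0b100101 has 3 ones => parity 1

1


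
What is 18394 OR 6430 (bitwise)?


0b100011111011010 | 0b1100100011110 = 0b101111111011110 = 24542

24542


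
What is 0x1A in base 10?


1A hex = 26 decimal

26


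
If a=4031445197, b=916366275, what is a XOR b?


4031445197 ^ 916366275 = 3335805710

3335805710


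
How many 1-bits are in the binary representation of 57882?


0b1110001000011010 has 7 set bits

7


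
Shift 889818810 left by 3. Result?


0b110101000010011000111010111010 << 3 = 0b110101000010011000111010111010000 = 7118550480

7118550480


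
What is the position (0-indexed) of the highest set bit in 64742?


0b1111110011100110. Highest set bit at position 15

15


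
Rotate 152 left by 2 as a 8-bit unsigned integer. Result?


Rotate 0b10011000 left by 2 (8-bit) = 0b1100010 = 98

98


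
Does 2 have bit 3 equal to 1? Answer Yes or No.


0b10, bit 3 = 0. No

No


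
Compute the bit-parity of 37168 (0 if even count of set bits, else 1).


0b1001000100110000 has 5 ones => parity 1

1


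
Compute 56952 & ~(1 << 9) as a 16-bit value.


56952 & ~(1 << 9) = 56440

56440


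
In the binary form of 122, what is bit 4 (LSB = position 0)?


0b1111010, position 4 = 1

1


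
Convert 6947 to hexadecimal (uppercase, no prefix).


6947 = 1B23 hex

1B23


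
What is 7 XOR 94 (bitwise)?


0b111 ^ 0b1011110 = 0b1011001 = 89

89


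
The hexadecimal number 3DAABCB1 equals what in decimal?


3DAABCB1 hex = 1034599601 decimal

1034599601


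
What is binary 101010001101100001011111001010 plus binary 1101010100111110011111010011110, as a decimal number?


101010001101100001011111001010 + 1101010100111110011111010011110 = 10010100110101010101011001101000 = 2497009256

2497009256


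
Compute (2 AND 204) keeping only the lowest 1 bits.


Step 1: 2 & 204 = 0
Step 2: 0 & 1 = 0

0


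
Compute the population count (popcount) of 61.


0b111101 has 5 set bits

5


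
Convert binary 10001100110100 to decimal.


10001100110100 in decimal = 9012

9012


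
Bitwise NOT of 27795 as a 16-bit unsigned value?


~0b110110010010011 = 0b1001001101101100 = 37740 (16-bit unsigned)

37740


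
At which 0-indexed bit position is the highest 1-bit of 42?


0b101010. Highest set bit at position 5

5


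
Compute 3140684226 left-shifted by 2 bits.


0b10111011001100110000100111000010 << 2 = 0b1011101100110011000010011100001000 = 12562736904

12562736904


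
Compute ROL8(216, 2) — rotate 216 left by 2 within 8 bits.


Rotate 0b11011000 left by 2 (8-bit) = 0b1100011 = 99

99


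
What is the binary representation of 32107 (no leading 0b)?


32107 = 111110101101011 in binary

111110101101011


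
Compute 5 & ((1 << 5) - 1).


5 & 31 = 5

5


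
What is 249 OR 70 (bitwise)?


0b11111001 | 0b1000110 = 0b11111111 = 255

255


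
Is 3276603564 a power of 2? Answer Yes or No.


0b11000011010011010000000010101100. Multiple bits set => No

No
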